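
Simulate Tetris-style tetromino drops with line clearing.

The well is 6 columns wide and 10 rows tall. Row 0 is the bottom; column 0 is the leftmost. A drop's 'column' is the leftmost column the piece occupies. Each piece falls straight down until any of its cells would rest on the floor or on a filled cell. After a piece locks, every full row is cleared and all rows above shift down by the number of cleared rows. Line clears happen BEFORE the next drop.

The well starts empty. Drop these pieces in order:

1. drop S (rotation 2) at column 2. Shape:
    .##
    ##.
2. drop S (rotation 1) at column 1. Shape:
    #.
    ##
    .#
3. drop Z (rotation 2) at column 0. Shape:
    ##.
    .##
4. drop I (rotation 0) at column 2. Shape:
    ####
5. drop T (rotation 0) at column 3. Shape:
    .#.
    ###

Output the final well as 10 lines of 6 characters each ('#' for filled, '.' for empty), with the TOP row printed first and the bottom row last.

Drop 1: S rot2 at col 2 lands with bottom-row=0; cleared 0 line(s) (total 0); column heights now [0 0 1 2 2 0], max=2
Drop 2: S rot1 at col 1 lands with bottom-row=1; cleared 0 line(s) (total 0); column heights now [0 4 3 2 2 0], max=4
Drop 3: Z rot2 at col 0 lands with bottom-row=4; cleared 0 line(s) (total 0); column heights now [6 6 5 2 2 0], max=6
Drop 4: I rot0 at col 2 lands with bottom-row=5; cleared 1 line(s) (total 1); column heights now [0 5 5 2 2 0], max=5
Drop 5: T rot0 at col 3 lands with bottom-row=2; cleared 0 line(s) (total 1); column heights now [0 5 5 3 4 3], max=5

Answer: ......
......
......
......
......
.##...
.#..#.
.#####
..###.
..##..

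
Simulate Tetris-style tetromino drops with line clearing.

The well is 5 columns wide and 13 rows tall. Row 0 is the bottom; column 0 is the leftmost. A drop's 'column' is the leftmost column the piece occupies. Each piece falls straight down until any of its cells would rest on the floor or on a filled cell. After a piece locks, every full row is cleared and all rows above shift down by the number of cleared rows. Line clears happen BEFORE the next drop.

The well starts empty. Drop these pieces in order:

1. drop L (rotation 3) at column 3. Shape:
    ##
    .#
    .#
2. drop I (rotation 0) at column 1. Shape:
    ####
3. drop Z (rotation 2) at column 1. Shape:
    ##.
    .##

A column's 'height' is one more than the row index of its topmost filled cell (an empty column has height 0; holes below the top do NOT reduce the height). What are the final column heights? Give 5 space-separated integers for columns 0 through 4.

Answer: 0 6 6 5 4

Derivation:
Drop 1: L rot3 at col 3 lands with bottom-row=0; cleared 0 line(s) (total 0); column heights now [0 0 0 3 3], max=3
Drop 2: I rot0 at col 1 lands with bottom-row=3; cleared 0 line(s) (total 0); column heights now [0 4 4 4 4], max=4
Drop 3: Z rot2 at col 1 lands with bottom-row=4; cleared 0 line(s) (total 0); column heights now [0 6 6 5 4], max=6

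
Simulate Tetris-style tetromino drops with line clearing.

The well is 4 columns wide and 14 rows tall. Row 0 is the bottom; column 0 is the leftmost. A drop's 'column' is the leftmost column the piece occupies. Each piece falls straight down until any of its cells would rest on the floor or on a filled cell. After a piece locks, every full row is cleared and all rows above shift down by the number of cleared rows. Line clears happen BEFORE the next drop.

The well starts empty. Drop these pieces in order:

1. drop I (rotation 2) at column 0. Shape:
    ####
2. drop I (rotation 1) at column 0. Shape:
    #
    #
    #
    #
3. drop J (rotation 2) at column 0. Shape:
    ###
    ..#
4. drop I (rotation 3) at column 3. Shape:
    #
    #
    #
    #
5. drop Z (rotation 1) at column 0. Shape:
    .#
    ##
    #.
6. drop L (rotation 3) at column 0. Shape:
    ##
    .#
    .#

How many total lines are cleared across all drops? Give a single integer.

Answer: 1

Derivation:
Drop 1: I rot2 at col 0 lands with bottom-row=0; cleared 1 line(s) (total 1); column heights now [0 0 0 0], max=0
Drop 2: I rot1 at col 0 lands with bottom-row=0; cleared 0 line(s) (total 1); column heights now [4 0 0 0], max=4
Drop 3: J rot2 at col 0 lands with bottom-row=3; cleared 0 line(s) (total 1); column heights now [5 5 5 0], max=5
Drop 4: I rot3 at col 3 lands with bottom-row=0; cleared 0 line(s) (total 1); column heights now [5 5 5 4], max=5
Drop 5: Z rot1 at col 0 lands with bottom-row=5; cleared 0 line(s) (total 1); column heights now [7 8 5 4], max=8
Drop 6: L rot3 at col 0 lands with bottom-row=8; cleared 0 line(s) (total 1); column heights now [11 11 5 4], max=11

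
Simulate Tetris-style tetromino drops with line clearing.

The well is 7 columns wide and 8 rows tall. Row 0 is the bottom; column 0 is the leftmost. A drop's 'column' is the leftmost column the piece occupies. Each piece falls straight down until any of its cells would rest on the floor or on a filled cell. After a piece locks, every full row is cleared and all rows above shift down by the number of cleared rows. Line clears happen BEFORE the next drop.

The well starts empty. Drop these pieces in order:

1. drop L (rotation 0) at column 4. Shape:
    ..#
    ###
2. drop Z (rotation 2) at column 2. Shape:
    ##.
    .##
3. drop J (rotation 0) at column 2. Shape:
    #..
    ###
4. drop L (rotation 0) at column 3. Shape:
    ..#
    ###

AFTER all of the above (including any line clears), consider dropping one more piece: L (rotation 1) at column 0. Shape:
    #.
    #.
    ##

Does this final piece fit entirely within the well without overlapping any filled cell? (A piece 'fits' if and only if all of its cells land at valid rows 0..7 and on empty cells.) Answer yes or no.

Drop 1: L rot0 at col 4 lands with bottom-row=0; cleared 0 line(s) (total 0); column heights now [0 0 0 0 1 1 2], max=2
Drop 2: Z rot2 at col 2 lands with bottom-row=1; cleared 0 line(s) (total 0); column heights now [0 0 3 3 2 1 2], max=3
Drop 3: J rot0 at col 2 lands with bottom-row=3; cleared 0 line(s) (total 0); column heights now [0 0 5 4 4 1 2], max=5
Drop 4: L rot0 at col 3 lands with bottom-row=4; cleared 0 line(s) (total 0); column heights now [0 0 5 5 5 6 2], max=6
Test piece L rot1 at col 0 (width 2): heights before test = [0 0 5 5 5 6 2]; fits = True

Answer: yes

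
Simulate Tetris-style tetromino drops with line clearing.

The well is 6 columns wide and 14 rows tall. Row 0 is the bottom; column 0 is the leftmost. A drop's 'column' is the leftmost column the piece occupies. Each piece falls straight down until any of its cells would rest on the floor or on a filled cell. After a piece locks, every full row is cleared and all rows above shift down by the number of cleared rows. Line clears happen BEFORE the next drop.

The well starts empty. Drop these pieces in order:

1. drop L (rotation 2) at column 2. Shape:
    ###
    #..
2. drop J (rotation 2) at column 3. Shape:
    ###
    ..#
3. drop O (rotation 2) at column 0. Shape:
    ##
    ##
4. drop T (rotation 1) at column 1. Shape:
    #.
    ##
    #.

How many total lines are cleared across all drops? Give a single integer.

Drop 1: L rot2 at col 2 lands with bottom-row=0; cleared 0 line(s) (total 0); column heights now [0 0 2 2 2 0], max=2
Drop 2: J rot2 at col 3 lands with bottom-row=1; cleared 0 line(s) (total 0); column heights now [0 0 2 3 3 3], max=3
Drop 3: O rot2 at col 0 lands with bottom-row=0; cleared 1 line(s) (total 1); column heights now [1 1 1 2 2 2], max=2
Drop 4: T rot1 at col 1 lands with bottom-row=1; cleared 0 line(s) (total 1); column heights now [1 4 3 2 2 2], max=4

Answer: 1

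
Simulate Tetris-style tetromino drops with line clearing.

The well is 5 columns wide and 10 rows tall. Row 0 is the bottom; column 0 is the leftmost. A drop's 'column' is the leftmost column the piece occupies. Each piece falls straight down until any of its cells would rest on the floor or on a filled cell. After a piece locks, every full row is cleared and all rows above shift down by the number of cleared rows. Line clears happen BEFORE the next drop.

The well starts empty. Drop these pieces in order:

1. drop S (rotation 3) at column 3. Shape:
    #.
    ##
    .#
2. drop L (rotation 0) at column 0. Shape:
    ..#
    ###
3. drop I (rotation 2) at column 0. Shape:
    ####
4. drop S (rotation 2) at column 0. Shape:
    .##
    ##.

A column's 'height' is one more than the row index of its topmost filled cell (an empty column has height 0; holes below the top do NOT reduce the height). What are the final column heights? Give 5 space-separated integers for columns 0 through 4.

Drop 1: S rot3 at col 3 lands with bottom-row=0; cleared 0 line(s) (total 0); column heights now [0 0 0 3 2], max=3
Drop 2: L rot0 at col 0 lands with bottom-row=0; cleared 0 line(s) (total 0); column heights now [1 1 2 3 2], max=3
Drop 3: I rot2 at col 0 lands with bottom-row=3; cleared 0 line(s) (total 0); column heights now [4 4 4 4 2], max=4
Drop 4: S rot2 at col 0 lands with bottom-row=4; cleared 0 line(s) (total 0); column heights now [5 6 6 4 2], max=6

Answer: 5 6 6 4 2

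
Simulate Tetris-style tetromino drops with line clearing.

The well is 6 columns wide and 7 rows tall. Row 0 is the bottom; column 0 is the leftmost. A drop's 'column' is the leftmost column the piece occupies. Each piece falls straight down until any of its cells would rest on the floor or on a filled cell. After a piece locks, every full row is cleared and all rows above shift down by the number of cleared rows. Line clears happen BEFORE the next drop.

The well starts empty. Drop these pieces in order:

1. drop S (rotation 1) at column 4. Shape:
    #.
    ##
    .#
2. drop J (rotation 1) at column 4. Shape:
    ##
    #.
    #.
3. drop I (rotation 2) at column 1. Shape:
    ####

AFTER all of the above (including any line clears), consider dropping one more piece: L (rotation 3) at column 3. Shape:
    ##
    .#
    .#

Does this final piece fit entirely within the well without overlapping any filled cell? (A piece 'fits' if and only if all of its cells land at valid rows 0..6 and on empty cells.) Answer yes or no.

Drop 1: S rot1 at col 4 lands with bottom-row=0; cleared 0 line(s) (total 0); column heights now [0 0 0 0 3 2], max=3
Drop 2: J rot1 at col 4 lands with bottom-row=3; cleared 0 line(s) (total 0); column heights now [0 0 0 0 6 6], max=6
Drop 3: I rot2 at col 1 lands with bottom-row=6; cleared 0 line(s) (total 0); column heights now [0 7 7 7 7 6], max=7
Test piece L rot3 at col 3 (width 2): heights before test = [0 7 7 7 7 6]; fits = False

Answer: no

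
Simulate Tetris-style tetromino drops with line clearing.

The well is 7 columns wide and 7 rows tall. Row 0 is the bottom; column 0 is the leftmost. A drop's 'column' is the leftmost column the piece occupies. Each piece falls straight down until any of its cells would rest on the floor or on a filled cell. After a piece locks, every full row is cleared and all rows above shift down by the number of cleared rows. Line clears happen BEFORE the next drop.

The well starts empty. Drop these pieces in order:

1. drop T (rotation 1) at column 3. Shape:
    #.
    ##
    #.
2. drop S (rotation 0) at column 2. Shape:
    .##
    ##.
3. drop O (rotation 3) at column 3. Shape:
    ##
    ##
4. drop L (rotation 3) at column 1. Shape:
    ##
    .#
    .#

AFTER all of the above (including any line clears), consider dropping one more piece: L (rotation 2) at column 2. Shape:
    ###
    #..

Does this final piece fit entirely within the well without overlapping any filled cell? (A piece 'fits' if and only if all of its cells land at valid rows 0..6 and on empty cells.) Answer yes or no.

Drop 1: T rot1 at col 3 lands with bottom-row=0; cleared 0 line(s) (total 0); column heights now [0 0 0 3 2 0 0], max=3
Drop 2: S rot0 at col 2 lands with bottom-row=3; cleared 0 line(s) (total 0); column heights now [0 0 4 5 5 0 0], max=5
Drop 3: O rot3 at col 3 lands with bottom-row=5; cleared 0 line(s) (total 0); column heights now [0 0 4 7 7 0 0], max=7
Drop 4: L rot3 at col 1 lands with bottom-row=4; cleared 0 line(s) (total 0); column heights now [0 7 7 7 7 0 0], max=7
Test piece L rot2 at col 2 (width 3): heights before test = [0 7 7 7 7 0 0]; fits = False

Answer: no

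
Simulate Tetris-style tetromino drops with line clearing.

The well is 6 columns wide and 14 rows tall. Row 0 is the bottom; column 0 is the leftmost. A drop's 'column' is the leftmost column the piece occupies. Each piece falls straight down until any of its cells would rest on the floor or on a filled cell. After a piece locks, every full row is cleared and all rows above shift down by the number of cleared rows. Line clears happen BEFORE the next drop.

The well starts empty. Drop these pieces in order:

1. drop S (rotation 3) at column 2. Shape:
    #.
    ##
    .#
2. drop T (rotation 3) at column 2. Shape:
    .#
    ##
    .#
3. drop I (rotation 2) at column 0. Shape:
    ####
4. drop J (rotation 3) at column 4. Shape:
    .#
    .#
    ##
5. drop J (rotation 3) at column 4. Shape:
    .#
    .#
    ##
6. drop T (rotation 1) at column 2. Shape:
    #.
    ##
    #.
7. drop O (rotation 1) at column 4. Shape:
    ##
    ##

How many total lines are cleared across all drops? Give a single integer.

Drop 1: S rot3 at col 2 lands with bottom-row=0; cleared 0 line(s) (total 0); column heights now [0 0 3 2 0 0], max=3
Drop 2: T rot3 at col 2 lands with bottom-row=2; cleared 0 line(s) (total 0); column heights now [0 0 4 5 0 0], max=5
Drop 3: I rot2 at col 0 lands with bottom-row=5; cleared 0 line(s) (total 0); column heights now [6 6 6 6 0 0], max=6
Drop 4: J rot3 at col 4 lands with bottom-row=0; cleared 0 line(s) (total 0); column heights now [6 6 6 6 1 3], max=6
Drop 5: J rot3 at col 4 lands with bottom-row=3; cleared 0 line(s) (total 0); column heights now [6 6 6 6 4 6], max=6
Drop 6: T rot1 at col 2 lands with bottom-row=6; cleared 0 line(s) (total 0); column heights now [6 6 9 8 4 6], max=9
Drop 7: O rot1 at col 4 lands with bottom-row=6; cleared 0 line(s) (total 0); column heights now [6 6 9 8 8 8], max=9

Answer: 0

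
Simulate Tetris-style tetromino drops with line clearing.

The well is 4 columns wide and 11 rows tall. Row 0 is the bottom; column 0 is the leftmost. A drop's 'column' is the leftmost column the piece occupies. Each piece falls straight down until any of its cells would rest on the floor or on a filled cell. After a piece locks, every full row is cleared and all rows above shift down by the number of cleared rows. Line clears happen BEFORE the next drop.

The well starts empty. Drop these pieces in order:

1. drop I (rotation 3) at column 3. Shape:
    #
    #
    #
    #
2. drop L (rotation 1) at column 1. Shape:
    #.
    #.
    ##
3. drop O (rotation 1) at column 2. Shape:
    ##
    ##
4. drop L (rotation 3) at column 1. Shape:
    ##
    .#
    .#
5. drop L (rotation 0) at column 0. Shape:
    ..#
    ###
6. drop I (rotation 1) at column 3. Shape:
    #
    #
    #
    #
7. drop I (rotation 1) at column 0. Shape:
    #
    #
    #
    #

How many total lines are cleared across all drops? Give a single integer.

Drop 1: I rot3 at col 3 lands with bottom-row=0; cleared 0 line(s) (total 0); column heights now [0 0 0 4], max=4
Drop 2: L rot1 at col 1 lands with bottom-row=0; cleared 0 line(s) (total 0); column heights now [0 3 1 4], max=4
Drop 3: O rot1 at col 2 lands with bottom-row=4; cleared 0 line(s) (total 0); column heights now [0 3 6 6], max=6
Drop 4: L rot3 at col 1 lands with bottom-row=6; cleared 0 line(s) (total 0); column heights now [0 9 9 6], max=9
Drop 5: L rot0 at col 0 lands with bottom-row=9; cleared 0 line(s) (total 0); column heights now [10 10 11 6], max=11
Drop 6: I rot1 at col 3 lands with bottom-row=6; cleared 1 line(s) (total 1); column heights now [0 9 10 9], max=10
Drop 7: I rot1 at col 0 lands with bottom-row=0; cleared 1 line(s) (total 2); column heights now [3 8 9 8], max=9

Answer: 2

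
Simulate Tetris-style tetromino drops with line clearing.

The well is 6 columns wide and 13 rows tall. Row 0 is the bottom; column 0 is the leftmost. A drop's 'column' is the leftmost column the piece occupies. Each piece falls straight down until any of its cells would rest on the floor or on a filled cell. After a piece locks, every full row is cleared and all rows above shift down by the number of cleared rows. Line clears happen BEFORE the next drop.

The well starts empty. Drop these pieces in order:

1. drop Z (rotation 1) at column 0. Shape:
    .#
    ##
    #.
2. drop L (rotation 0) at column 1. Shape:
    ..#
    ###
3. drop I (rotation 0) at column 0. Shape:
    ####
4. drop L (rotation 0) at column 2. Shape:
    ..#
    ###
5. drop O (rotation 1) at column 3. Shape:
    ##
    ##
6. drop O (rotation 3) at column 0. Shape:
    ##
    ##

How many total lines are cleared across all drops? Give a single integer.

Drop 1: Z rot1 at col 0 lands with bottom-row=0; cleared 0 line(s) (total 0); column heights now [2 3 0 0 0 0], max=3
Drop 2: L rot0 at col 1 lands with bottom-row=3; cleared 0 line(s) (total 0); column heights now [2 4 4 5 0 0], max=5
Drop 3: I rot0 at col 0 lands with bottom-row=5; cleared 0 line(s) (total 0); column heights now [6 6 6 6 0 0], max=6
Drop 4: L rot0 at col 2 lands with bottom-row=6; cleared 0 line(s) (total 0); column heights now [6 6 7 7 8 0], max=8
Drop 5: O rot1 at col 3 lands with bottom-row=8; cleared 0 line(s) (total 0); column heights now [6 6 7 10 10 0], max=10
Drop 6: O rot3 at col 0 lands with bottom-row=6; cleared 0 line(s) (total 0); column heights now [8 8 7 10 10 0], max=10

Answer: 0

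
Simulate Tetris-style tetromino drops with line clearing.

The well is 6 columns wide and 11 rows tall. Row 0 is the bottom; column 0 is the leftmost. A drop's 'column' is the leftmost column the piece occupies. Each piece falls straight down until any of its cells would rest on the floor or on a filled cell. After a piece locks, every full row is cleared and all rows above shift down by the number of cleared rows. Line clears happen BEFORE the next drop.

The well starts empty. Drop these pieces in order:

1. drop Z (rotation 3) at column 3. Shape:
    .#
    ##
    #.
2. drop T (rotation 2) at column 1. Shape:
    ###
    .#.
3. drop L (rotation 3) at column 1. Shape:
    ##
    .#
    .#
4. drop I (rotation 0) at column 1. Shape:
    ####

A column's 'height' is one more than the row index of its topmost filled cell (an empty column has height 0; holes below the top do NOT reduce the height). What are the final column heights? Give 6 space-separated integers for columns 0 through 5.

Drop 1: Z rot3 at col 3 lands with bottom-row=0; cleared 0 line(s) (total 0); column heights now [0 0 0 2 3 0], max=3
Drop 2: T rot2 at col 1 lands with bottom-row=1; cleared 0 line(s) (total 0); column heights now [0 3 3 3 3 0], max=3
Drop 3: L rot3 at col 1 lands with bottom-row=3; cleared 0 line(s) (total 0); column heights now [0 6 6 3 3 0], max=6
Drop 4: I rot0 at col 1 lands with bottom-row=6; cleared 0 line(s) (total 0); column heights now [0 7 7 7 7 0], max=7

Answer: 0 7 7 7 7 0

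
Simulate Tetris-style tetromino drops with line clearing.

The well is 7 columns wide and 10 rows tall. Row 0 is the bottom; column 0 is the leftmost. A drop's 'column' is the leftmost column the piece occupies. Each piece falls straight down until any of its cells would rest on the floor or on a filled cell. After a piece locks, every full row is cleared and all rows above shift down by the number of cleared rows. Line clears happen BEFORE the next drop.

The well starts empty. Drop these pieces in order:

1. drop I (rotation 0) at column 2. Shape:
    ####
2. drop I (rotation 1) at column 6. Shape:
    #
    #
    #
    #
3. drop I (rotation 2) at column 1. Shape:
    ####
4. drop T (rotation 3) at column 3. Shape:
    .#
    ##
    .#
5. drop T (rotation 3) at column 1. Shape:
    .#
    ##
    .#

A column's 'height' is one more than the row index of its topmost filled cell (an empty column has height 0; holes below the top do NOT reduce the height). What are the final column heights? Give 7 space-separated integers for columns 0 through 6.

Drop 1: I rot0 at col 2 lands with bottom-row=0; cleared 0 line(s) (total 0); column heights now [0 0 1 1 1 1 0], max=1
Drop 2: I rot1 at col 6 lands with bottom-row=0; cleared 0 line(s) (total 0); column heights now [0 0 1 1 1 1 4], max=4
Drop 3: I rot2 at col 1 lands with bottom-row=1; cleared 0 line(s) (total 0); column heights now [0 2 2 2 2 1 4], max=4
Drop 4: T rot3 at col 3 lands with bottom-row=2; cleared 0 line(s) (total 0); column heights now [0 2 2 4 5 1 4], max=5
Drop 5: T rot3 at col 1 lands with bottom-row=2; cleared 0 line(s) (total 0); column heights now [0 4 5 4 5 1 4], max=5

Answer: 0 4 5 4 5 1 4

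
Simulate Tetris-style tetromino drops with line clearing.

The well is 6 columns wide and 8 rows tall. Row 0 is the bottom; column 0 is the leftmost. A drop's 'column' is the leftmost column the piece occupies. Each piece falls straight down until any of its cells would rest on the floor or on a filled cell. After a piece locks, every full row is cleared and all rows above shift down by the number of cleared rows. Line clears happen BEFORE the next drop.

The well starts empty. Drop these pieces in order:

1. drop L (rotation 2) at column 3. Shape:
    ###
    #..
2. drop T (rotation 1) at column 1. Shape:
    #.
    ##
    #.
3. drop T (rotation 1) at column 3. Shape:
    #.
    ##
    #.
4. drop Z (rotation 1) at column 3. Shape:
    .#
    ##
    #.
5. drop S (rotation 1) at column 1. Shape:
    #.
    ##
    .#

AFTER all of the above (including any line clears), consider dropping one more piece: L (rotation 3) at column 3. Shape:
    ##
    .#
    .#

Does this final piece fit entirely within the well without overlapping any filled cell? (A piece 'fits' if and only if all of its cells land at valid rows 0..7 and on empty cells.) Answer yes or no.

Answer: no

Derivation:
Drop 1: L rot2 at col 3 lands with bottom-row=0; cleared 0 line(s) (total 0); column heights now [0 0 0 2 2 2], max=2
Drop 2: T rot1 at col 1 lands with bottom-row=0; cleared 0 line(s) (total 0); column heights now [0 3 2 2 2 2], max=3
Drop 3: T rot1 at col 3 lands with bottom-row=2; cleared 0 line(s) (total 0); column heights now [0 3 2 5 4 2], max=5
Drop 4: Z rot1 at col 3 lands with bottom-row=5; cleared 0 line(s) (total 0); column heights now [0 3 2 7 8 2], max=8
Drop 5: S rot1 at col 1 lands with bottom-row=2; cleared 0 line(s) (total 0); column heights now [0 5 4 7 8 2], max=8
Test piece L rot3 at col 3 (width 2): heights before test = [0 5 4 7 8 2]; fits = False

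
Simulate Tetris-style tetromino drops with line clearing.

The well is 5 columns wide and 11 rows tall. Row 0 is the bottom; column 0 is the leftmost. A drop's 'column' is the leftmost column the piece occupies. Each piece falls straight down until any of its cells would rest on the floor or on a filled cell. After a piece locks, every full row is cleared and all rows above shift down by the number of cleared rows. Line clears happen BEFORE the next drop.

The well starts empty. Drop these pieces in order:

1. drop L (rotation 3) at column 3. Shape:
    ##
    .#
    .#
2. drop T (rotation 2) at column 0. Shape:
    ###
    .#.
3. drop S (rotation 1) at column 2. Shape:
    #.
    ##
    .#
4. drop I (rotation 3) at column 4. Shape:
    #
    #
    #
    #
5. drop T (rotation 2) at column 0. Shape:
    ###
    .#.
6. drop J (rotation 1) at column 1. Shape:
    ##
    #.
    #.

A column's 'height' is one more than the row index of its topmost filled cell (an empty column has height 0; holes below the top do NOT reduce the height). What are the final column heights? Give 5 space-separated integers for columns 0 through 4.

Drop 1: L rot3 at col 3 lands with bottom-row=0; cleared 0 line(s) (total 0); column heights now [0 0 0 3 3], max=3
Drop 2: T rot2 at col 0 lands with bottom-row=0; cleared 0 line(s) (total 0); column heights now [2 2 2 3 3], max=3
Drop 3: S rot1 at col 2 lands with bottom-row=3; cleared 0 line(s) (total 0); column heights now [2 2 6 5 3], max=6
Drop 4: I rot3 at col 4 lands with bottom-row=3; cleared 0 line(s) (total 0); column heights now [2 2 6 5 7], max=7
Drop 5: T rot2 at col 0 lands with bottom-row=5; cleared 0 line(s) (total 0); column heights now [7 7 7 5 7], max=7
Drop 6: J rot1 at col 1 lands with bottom-row=7; cleared 0 line(s) (total 0); column heights now [7 10 10 5 7], max=10

Answer: 7 10 10 5 7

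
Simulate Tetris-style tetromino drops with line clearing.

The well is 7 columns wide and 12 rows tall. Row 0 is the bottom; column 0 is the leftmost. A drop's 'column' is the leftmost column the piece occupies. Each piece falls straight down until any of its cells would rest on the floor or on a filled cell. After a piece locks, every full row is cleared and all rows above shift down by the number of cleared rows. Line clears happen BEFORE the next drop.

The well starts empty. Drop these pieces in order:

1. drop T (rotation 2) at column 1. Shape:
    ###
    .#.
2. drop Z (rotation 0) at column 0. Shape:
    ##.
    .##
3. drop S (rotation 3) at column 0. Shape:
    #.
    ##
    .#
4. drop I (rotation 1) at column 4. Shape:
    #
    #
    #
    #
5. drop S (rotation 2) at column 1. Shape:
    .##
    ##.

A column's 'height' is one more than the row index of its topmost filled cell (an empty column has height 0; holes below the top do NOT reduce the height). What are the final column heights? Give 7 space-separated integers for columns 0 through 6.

Drop 1: T rot2 at col 1 lands with bottom-row=0; cleared 0 line(s) (total 0); column heights now [0 2 2 2 0 0 0], max=2
Drop 2: Z rot0 at col 0 lands with bottom-row=2; cleared 0 line(s) (total 0); column heights now [4 4 3 2 0 0 0], max=4
Drop 3: S rot3 at col 0 lands with bottom-row=4; cleared 0 line(s) (total 0); column heights now [7 6 3 2 0 0 0], max=7
Drop 4: I rot1 at col 4 lands with bottom-row=0; cleared 0 line(s) (total 0); column heights now [7 6 3 2 4 0 0], max=7
Drop 5: S rot2 at col 1 lands with bottom-row=6; cleared 0 line(s) (total 0); column heights now [7 7 8 8 4 0 0], max=8

Answer: 7 7 8 8 4 0 0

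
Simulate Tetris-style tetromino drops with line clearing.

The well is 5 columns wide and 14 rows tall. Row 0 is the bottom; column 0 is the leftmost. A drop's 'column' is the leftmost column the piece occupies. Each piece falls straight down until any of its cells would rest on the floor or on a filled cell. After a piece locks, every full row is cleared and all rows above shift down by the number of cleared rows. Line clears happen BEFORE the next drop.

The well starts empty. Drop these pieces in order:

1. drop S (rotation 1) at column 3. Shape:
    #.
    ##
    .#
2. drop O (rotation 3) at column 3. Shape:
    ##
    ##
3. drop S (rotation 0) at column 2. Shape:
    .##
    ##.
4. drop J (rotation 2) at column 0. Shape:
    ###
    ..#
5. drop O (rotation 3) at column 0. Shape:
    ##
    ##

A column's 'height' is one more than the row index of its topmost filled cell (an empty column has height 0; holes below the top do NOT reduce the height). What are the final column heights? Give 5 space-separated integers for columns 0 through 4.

Answer: 10 10 8 7 7

Derivation:
Drop 1: S rot1 at col 3 lands with bottom-row=0; cleared 0 line(s) (total 0); column heights now [0 0 0 3 2], max=3
Drop 2: O rot3 at col 3 lands with bottom-row=3; cleared 0 line(s) (total 0); column heights now [0 0 0 5 5], max=5
Drop 3: S rot0 at col 2 lands with bottom-row=5; cleared 0 line(s) (total 0); column heights now [0 0 6 7 7], max=7
Drop 4: J rot2 at col 0 lands with bottom-row=6; cleared 0 line(s) (total 0); column heights now [8 8 8 7 7], max=8
Drop 5: O rot3 at col 0 lands with bottom-row=8; cleared 0 line(s) (total 0); column heights now [10 10 8 7 7], max=10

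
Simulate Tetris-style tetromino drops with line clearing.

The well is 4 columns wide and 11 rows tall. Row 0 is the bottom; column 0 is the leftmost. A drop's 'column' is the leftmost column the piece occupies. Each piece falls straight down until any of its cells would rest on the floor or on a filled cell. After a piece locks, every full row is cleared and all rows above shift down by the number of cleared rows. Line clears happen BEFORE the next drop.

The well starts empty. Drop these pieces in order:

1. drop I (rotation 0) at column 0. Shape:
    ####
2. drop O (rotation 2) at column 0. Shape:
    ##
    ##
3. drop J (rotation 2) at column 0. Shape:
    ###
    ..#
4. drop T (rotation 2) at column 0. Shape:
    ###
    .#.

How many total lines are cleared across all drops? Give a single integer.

Drop 1: I rot0 at col 0 lands with bottom-row=0; cleared 1 line(s) (total 1); column heights now [0 0 0 0], max=0
Drop 2: O rot2 at col 0 lands with bottom-row=0; cleared 0 line(s) (total 1); column heights now [2 2 0 0], max=2
Drop 3: J rot2 at col 0 lands with bottom-row=1; cleared 0 line(s) (total 1); column heights now [3 3 3 0], max=3
Drop 4: T rot2 at col 0 lands with bottom-row=3; cleared 0 line(s) (total 1); column heights now [5 5 5 0], max=5

Answer: 1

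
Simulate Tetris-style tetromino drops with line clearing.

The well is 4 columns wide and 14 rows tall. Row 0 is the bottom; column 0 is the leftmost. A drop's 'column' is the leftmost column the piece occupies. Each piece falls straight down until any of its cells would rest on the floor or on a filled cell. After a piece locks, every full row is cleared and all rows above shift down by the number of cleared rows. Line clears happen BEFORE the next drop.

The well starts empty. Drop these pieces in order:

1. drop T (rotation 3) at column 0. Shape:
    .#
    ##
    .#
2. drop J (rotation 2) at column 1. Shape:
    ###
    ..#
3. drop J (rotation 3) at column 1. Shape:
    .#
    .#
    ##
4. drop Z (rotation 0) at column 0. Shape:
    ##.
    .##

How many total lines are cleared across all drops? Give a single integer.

Answer: 0

Derivation:
Drop 1: T rot3 at col 0 lands with bottom-row=0; cleared 0 line(s) (total 0); column heights now [2 3 0 0], max=3
Drop 2: J rot2 at col 1 lands with bottom-row=2; cleared 0 line(s) (total 0); column heights now [2 4 4 4], max=4
Drop 3: J rot3 at col 1 lands with bottom-row=4; cleared 0 line(s) (total 0); column heights now [2 5 7 4], max=7
Drop 4: Z rot0 at col 0 lands with bottom-row=7; cleared 0 line(s) (total 0); column heights now [9 9 8 4], max=9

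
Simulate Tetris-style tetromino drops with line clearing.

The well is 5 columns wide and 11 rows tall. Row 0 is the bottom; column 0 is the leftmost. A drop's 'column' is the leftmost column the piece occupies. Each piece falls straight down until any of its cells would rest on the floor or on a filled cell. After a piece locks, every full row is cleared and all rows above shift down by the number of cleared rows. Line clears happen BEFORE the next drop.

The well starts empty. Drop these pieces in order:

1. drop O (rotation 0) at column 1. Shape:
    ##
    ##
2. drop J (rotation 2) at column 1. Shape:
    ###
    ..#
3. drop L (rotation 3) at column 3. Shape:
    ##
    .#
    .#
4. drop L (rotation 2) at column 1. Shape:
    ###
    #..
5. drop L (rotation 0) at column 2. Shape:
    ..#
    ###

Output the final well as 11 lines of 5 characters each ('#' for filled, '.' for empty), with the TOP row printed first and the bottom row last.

Answer: .....
.....
.....
.....
....#
..###
.###.
.#.##
.####
.####
.##..

Derivation:
Drop 1: O rot0 at col 1 lands with bottom-row=0; cleared 0 line(s) (total 0); column heights now [0 2 2 0 0], max=2
Drop 2: J rot2 at col 1 lands with bottom-row=1; cleared 0 line(s) (total 0); column heights now [0 3 3 3 0], max=3
Drop 3: L rot3 at col 3 lands with bottom-row=1; cleared 0 line(s) (total 0); column heights now [0 3 3 4 4], max=4
Drop 4: L rot2 at col 1 lands with bottom-row=3; cleared 0 line(s) (total 0); column heights now [0 5 5 5 4], max=5
Drop 5: L rot0 at col 2 lands with bottom-row=5; cleared 0 line(s) (total 0); column heights now [0 5 6 6 7], max=7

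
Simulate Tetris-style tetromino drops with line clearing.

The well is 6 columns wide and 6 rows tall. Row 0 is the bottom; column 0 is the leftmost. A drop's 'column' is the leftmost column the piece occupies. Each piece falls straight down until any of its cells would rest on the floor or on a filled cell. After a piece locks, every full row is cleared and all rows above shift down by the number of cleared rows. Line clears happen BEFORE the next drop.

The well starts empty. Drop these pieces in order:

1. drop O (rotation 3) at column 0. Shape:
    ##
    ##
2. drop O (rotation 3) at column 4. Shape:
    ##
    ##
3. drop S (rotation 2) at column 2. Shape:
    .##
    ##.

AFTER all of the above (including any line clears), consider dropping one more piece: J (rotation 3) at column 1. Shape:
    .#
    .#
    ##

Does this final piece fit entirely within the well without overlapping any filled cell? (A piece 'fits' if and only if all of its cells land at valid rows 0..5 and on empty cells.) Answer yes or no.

Answer: yes

Derivation:
Drop 1: O rot3 at col 0 lands with bottom-row=0; cleared 0 line(s) (total 0); column heights now [2 2 0 0 0 0], max=2
Drop 2: O rot3 at col 4 lands with bottom-row=0; cleared 0 line(s) (total 0); column heights now [2 2 0 0 2 2], max=2
Drop 3: S rot2 at col 2 lands with bottom-row=1; cleared 1 line(s) (total 1); column heights now [1 1 0 2 2 1], max=2
Test piece J rot3 at col 1 (width 2): heights before test = [1 1 0 2 2 1]; fits = True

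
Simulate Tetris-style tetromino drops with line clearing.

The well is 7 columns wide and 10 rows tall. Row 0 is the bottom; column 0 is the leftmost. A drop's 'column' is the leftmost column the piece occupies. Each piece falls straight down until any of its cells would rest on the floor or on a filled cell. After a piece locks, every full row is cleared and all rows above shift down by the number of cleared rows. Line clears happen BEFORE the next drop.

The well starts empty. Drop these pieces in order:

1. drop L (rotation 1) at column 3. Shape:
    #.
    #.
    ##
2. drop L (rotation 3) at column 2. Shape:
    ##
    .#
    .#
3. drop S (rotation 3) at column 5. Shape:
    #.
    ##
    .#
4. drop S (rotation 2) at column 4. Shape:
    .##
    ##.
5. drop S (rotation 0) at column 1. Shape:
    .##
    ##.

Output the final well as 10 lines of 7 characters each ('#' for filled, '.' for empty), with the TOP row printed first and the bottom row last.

Answer: .......
.......
..##...
.##....
..##...
...#.##
...###.
...#.#.
...#.##
...##.#

Derivation:
Drop 1: L rot1 at col 3 lands with bottom-row=0; cleared 0 line(s) (total 0); column heights now [0 0 0 3 1 0 0], max=3
Drop 2: L rot3 at col 2 lands with bottom-row=3; cleared 0 line(s) (total 0); column heights now [0 0 6 6 1 0 0], max=6
Drop 3: S rot3 at col 5 lands with bottom-row=0; cleared 0 line(s) (total 0); column heights now [0 0 6 6 1 3 2], max=6
Drop 4: S rot2 at col 4 lands with bottom-row=3; cleared 0 line(s) (total 0); column heights now [0 0 6 6 4 5 5], max=6
Drop 5: S rot0 at col 1 lands with bottom-row=6; cleared 0 line(s) (total 0); column heights now [0 7 8 8 4 5 5], max=8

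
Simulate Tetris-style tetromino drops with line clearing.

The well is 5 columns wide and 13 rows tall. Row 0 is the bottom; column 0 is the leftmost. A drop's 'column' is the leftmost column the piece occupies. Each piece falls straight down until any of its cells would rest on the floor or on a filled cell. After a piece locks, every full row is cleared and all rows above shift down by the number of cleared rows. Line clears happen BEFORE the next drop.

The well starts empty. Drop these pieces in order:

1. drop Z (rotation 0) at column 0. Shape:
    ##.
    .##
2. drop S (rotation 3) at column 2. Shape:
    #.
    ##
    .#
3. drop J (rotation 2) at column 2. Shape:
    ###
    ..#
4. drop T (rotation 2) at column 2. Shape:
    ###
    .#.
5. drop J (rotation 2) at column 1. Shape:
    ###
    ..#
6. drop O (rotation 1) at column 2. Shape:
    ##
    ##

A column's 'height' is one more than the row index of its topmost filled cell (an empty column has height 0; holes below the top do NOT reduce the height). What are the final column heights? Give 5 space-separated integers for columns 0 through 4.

Answer: 2 8 10 10 6

Derivation:
Drop 1: Z rot0 at col 0 lands with bottom-row=0; cleared 0 line(s) (total 0); column heights now [2 2 1 0 0], max=2
Drop 2: S rot3 at col 2 lands with bottom-row=0; cleared 0 line(s) (total 0); column heights now [2 2 3 2 0], max=3
Drop 3: J rot2 at col 2 lands with bottom-row=2; cleared 0 line(s) (total 0); column heights now [2 2 4 4 4], max=4
Drop 4: T rot2 at col 2 lands with bottom-row=4; cleared 0 line(s) (total 0); column heights now [2 2 6 6 6], max=6
Drop 5: J rot2 at col 1 lands with bottom-row=6; cleared 0 line(s) (total 0); column heights now [2 8 8 8 6], max=8
Drop 6: O rot1 at col 2 lands with bottom-row=8; cleared 0 line(s) (total 0); column heights now [2 8 10 10 6], max=10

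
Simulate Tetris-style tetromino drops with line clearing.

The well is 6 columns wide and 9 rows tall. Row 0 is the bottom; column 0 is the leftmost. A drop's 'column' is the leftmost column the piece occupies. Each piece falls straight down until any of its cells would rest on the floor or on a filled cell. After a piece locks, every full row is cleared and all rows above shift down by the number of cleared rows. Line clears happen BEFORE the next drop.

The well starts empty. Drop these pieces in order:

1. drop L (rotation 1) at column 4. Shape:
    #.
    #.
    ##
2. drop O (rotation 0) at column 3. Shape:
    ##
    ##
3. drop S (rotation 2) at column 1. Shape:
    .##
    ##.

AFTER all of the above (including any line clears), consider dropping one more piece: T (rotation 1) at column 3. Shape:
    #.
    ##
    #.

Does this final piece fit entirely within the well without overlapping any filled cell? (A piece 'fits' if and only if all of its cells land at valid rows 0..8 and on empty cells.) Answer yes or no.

Drop 1: L rot1 at col 4 lands with bottom-row=0; cleared 0 line(s) (total 0); column heights now [0 0 0 0 3 1], max=3
Drop 2: O rot0 at col 3 lands with bottom-row=3; cleared 0 line(s) (total 0); column heights now [0 0 0 5 5 1], max=5
Drop 3: S rot2 at col 1 lands with bottom-row=4; cleared 0 line(s) (total 0); column heights now [0 5 6 6 5 1], max=6
Test piece T rot1 at col 3 (width 2): heights before test = [0 5 6 6 5 1]; fits = True

Answer: yes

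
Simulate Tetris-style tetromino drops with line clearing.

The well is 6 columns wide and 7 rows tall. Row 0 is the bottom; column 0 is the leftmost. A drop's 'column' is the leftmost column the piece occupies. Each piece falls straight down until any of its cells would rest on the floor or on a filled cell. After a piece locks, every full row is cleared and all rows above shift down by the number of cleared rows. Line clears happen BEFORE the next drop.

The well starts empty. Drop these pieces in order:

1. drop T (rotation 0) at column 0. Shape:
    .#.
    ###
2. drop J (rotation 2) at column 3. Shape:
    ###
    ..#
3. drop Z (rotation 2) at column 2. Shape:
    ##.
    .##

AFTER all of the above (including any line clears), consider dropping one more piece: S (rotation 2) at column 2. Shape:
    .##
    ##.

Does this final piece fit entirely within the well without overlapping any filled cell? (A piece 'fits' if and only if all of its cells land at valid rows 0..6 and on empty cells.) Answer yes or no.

Drop 1: T rot0 at col 0 lands with bottom-row=0; cleared 0 line(s) (total 0); column heights now [1 2 1 0 0 0], max=2
Drop 2: J rot2 at col 3 lands with bottom-row=0; cleared 0 line(s) (total 0); column heights now [1 2 1 2 2 2], max=2
Drop 3: Z rot2 at col 2 lands with bottom-row=2; cleared 0 line(s) (total 0); column heights now [1 2 4 4 3 2], max=4
Test piece S rot2 at col 2 (width 3): heights before test = [1 2 4 4 3 2]; fits = True

Answer: yes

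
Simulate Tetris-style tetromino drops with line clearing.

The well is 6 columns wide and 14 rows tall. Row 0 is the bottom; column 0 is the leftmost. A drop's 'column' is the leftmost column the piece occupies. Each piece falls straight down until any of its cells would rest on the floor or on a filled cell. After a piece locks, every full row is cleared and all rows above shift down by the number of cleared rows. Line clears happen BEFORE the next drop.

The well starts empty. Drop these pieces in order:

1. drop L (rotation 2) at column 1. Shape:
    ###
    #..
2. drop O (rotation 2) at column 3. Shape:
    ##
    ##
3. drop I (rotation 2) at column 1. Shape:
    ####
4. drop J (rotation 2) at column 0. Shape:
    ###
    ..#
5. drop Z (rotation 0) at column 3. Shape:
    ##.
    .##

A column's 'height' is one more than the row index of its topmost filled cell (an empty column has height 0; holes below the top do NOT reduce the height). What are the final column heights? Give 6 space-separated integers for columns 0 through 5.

Answer: 7 7 7 7 7 6

Derivation:
Drop 1: L rot2 at col 1 lands with bottom-row=0; cleared 0 line(s) (total 0); column heights now [0 2 2 2 0 0], max=2
Drop 2: O rot2 at col 3 lands with bottom-row=2; cleared 0 line(s) (total 0); column heights now [0 2 2 4 4 0], max=4
Drop 3: I rot2 at col 1 lands with bottom-row=4; cleared 0 line(s) (total 0); column heights now [0 5 5 5 5 0], max=5
Drop 4: J rot2 at col 0 lands with bottom-row=5; cleared 0 line(s) (total 0); column heights now [7 7 7 5 5 0], max=7
Drop 5: Z rot0 at col 3 lands with bottom-row=5; cleared 0 line(s) (total 0); column heights now [7 7 7 7 7 6], max=7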